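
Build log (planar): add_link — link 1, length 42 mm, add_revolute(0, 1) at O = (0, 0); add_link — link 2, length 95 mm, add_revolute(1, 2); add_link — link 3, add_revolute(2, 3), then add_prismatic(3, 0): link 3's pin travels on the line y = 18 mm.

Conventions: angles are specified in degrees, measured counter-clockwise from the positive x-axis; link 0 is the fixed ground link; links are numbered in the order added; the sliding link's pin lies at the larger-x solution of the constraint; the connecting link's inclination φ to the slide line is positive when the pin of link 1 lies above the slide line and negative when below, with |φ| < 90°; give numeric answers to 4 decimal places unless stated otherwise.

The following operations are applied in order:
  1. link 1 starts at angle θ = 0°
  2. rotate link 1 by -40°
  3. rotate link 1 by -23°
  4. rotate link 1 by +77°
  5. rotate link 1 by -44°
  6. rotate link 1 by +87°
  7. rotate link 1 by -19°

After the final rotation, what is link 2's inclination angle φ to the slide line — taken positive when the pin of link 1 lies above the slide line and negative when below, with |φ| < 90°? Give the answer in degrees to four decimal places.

geometry: r = 42 mm, L = 95 mm, e = 18 mm; θ starts at 0°
rotate link 1 by -40°: θ ← 0° -40° = -40°
rotate link 1 by -23°: θ ← -40° -23° = -63°
rotate link 1 by +77°: θ ← -63° +77° = 14°
rotate link 1 by -44°: θ ← 14° -44° = -30°
rotate link 1 by +87°: θ ← -30° +87° = 57°
rotate link 1 by -19°: θ ← 57° -19° = 38°
h = r sin θ − e = 25.857782 − 18 = 7.857782
sin φ = h / L = 7.857782 / 95 = 0.08271349
φ = arcsin(0.08271349) = 4.744555°

4.7446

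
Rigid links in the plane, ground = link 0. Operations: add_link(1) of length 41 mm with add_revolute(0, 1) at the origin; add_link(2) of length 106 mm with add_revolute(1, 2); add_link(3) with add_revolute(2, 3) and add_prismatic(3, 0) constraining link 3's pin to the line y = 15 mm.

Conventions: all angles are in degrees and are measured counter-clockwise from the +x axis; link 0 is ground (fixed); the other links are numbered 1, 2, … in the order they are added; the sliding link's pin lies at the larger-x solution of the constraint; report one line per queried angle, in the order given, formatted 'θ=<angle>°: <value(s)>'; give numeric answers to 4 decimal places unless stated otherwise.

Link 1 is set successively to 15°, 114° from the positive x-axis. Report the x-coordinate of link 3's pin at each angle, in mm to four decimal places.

geometry: r = 41 mm, L = 106 mm, e = 15 mm
θ=15°: crank pin P = (r cos θ, r sin θ) = (39.602959, 10.611581)
θ=15°: h = r sin θ − e = 10.611581 − 15 = -4.388419
θ=15°: x = r cos θ + √(L² − h²) = 39.602959 + 105.909120 = 145.512079
θ=114°: crank pin P = (r cos θ, r sin θ) = (-16.676202, 37.455364)
θ=114°: h = r sin θ − e = 37.455364 − 15 = 22.455364
θ=114°: x = r cos θ + √(L² − h²) = -16.676202 + 103.594192 = 86.917990

θ=15°: 145.5121
θ=114°: 86.9180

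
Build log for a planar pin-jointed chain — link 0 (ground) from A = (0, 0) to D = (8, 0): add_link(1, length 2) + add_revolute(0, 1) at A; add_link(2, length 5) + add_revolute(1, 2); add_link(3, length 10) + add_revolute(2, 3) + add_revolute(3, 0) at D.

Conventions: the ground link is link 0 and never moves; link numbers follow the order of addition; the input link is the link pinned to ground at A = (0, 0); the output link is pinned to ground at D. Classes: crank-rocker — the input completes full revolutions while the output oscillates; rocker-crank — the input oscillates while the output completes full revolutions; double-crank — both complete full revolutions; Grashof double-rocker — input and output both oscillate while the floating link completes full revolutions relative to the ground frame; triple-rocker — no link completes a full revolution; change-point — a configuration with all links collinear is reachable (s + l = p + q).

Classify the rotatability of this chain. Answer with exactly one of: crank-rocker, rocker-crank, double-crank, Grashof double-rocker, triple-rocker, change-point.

lengths: ground=8, input=2, coupler=5, output=10
sorted: s=2 (shortest), l=10 (longest), p+q=13
s + l = 12 vs p + q = 13
s + l < p + q (Grashof) with shortest = input link → crank-rocker

crank-rocker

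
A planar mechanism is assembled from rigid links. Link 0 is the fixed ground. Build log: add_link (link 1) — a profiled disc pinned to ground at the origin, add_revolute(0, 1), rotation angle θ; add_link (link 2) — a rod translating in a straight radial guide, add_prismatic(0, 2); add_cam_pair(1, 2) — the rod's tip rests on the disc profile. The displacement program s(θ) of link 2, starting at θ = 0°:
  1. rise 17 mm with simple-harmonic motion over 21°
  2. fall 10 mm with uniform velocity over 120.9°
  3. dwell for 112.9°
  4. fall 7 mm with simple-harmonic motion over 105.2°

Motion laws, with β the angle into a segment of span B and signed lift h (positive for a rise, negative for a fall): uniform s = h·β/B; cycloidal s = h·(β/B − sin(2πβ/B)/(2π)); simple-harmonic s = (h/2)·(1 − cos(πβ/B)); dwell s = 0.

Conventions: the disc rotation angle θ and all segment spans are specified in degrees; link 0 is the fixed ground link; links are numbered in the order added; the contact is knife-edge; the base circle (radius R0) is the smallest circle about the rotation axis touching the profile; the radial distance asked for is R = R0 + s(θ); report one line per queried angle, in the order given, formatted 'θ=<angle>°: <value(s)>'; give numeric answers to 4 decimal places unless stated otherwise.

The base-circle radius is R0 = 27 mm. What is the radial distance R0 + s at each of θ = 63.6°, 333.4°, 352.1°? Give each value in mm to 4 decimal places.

seg 1 [0°–21°] simple-harmonic, h=17: full span → s += 17 → s = 17.0000
seg 2 [21°–141.9°] uniform, h=-10: θ=63.6° here. β=42.6, B=120.9. -10·42.6/120.9 = -3.5236 → s = 13.4764
seg 2 [21°–141.9°] uniform, h=-10: full span → s += -10 → s = 7.0000
seg 3 [141.9°–254.8°] dwell: s stays 7.0000
seg 4 [254.8°–360°] simple-harmonic, h=-7: θ=333.4° here. β=78.6, B=105.2. -7/2·(1 − cos(π·0.7471)) = -5.9526 → s = 1.0474
seg 4 [254.8°–360°] simple-harmonic, h=-7: θ=352.1° here. β=97.3, B=105.2. -7/2·(1 − cos(π·0.9249)) = -6.9031 → s = 0.0969
θ=63.6°: R = R0 + s = 27 + 13.4764 = 40.4764
θ=333.4°: R = R0 + s = 27 + 1.0474 = 28.0474
θ=352.1°: R = R0 + s = 27 + 0.0969 = 27.0969

θ=63.6°: 40.4764
θ=333.4°: 28.0474
θ=352.1°: 27.0969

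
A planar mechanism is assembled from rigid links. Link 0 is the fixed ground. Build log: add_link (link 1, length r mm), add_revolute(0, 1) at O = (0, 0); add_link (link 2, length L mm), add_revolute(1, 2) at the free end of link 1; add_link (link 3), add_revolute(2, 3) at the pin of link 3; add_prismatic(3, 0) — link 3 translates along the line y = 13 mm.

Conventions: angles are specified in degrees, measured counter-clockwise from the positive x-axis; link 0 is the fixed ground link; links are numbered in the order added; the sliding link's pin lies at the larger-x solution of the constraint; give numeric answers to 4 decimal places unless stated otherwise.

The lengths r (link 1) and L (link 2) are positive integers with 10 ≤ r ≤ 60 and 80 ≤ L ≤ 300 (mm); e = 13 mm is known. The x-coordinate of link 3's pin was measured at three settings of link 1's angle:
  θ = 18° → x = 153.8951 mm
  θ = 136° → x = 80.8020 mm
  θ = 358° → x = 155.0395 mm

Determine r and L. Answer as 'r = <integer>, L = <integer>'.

constraint per measurement: (x − r cos θ)² + (r sin θ − e)² = L²
subtracting the θ₁ and θ₂ equations cancels the r² and L² terms:
r = (x₁² − x₂²) / (2[(x₁cos θ₁ + e sin θ₁) − (x₂cos θ₂ + e sin θ₂)]) = 43.0000 → r = 43
L² = (x₁ − r cos θ₁)² + (r sin θ₁ − e)² = 12769.0082 → L = 113.0000 → L = 113
check at θ₃=358°: x = 155.0395 (printed 155.0395) ✓

r = 43, L = 113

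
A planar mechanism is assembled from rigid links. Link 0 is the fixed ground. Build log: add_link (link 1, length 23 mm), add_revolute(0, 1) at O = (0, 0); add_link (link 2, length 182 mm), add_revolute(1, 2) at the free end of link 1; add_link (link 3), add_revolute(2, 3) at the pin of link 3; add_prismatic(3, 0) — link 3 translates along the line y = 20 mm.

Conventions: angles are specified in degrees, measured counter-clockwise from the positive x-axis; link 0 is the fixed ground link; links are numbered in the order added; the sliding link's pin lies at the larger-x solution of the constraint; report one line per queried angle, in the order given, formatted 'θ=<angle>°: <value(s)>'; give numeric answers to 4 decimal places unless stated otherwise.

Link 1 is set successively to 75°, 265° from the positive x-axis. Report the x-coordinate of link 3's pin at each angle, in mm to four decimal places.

geometry: r = 23 mm, L = 182 mm, e = 20 mm
θ=75°: crank pin P = (r cos θ, r sin θ) = (5.952838, 22.216294)
θ=75°: h = r sin θ − e = 22.216294 − 20 = 2.216294
θ=75°: x = r cos θ + √(L² − h²) = 5.952838 + 181.986505 = 187.939343
θ=265°: crank pin P = (r cos θ, r sin θ) = (-2.004582, -22.912478)
θ=265°: h = r sin θ − e = -22.912478 − 20 = -42.912478
θ=265°: x = r cos θ + √(L² − h²) = -2.004582 + 176.868650 = 174.864068

θ=75°: 187.9393
θ=265°: 174.8641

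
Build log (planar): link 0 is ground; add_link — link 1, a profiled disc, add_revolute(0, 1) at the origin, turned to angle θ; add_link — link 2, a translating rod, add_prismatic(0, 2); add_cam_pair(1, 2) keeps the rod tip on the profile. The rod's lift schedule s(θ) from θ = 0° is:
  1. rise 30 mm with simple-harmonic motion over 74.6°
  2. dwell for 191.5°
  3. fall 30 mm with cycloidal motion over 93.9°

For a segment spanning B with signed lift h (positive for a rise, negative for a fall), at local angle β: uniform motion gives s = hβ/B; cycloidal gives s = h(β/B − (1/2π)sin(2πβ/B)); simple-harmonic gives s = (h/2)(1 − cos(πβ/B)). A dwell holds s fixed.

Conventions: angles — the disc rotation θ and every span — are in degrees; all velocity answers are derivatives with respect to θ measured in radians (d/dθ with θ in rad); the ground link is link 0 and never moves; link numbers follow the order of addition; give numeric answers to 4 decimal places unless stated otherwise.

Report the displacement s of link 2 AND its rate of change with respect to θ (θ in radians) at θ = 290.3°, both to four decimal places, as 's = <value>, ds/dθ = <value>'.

seg 1 [0°–74.6°] simple-harmonic, h=30: full span → s += 30 → s = 30.0000
seg 2 [74.6°–266.1°] dwell: s stays 30.0000
seg 3 [266.1°–360°] cycloidal, h=-30: θ=290.3° here. β=24.2, B=93.9. -30·(0.2577 − sin(2π·0.2577)/(2π)) = -2.9626 → s = 27.0374
velocity in seg [266.1°–360°] (cycloidal), θ in radians: β = 24.2° = 0.4224 rad, B = 93.9° = 1.6389 rad; ds/dθ = (h/B)(1 − cos(2πβ/B)) = ((-30)/1.6389)(1 − cos(2π·0.2577)) = -19.193049 mm/rad

s = 27.0374, ds/dθ = -19.1930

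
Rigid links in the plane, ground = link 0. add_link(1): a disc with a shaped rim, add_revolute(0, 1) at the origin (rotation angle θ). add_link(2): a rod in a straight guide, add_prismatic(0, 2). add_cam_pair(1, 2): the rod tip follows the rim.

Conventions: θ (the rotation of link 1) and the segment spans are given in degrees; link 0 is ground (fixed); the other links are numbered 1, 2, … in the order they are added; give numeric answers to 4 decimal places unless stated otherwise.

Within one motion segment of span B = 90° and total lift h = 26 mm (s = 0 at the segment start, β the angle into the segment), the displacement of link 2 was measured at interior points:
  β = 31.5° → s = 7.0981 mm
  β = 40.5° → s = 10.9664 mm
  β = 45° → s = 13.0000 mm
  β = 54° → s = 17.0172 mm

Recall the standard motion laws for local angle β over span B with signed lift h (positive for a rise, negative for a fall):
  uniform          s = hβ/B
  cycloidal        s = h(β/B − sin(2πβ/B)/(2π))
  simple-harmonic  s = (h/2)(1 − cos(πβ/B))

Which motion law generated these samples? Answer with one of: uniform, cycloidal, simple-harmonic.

candidates at β/B = r: uniform s = h·r (linear in β); cycloidal s = h·(r − sin(2πr)/(2π)); simple-harmonic s = (h/2)(1 − cos(πr))
β=31.5°: printed 7.0981 | uniform 9.1000, cycloidal 5.7523, simple-harmonic 7.0981
β=40.5°: printed 10.9664 | uniform 11.7000, cycloidal 10.4213, simple-harmonic 10.9664
β=45°: printed 13.0000 | uniform 13.0000, cycloidal 13.0000, simple-harmonic 13.0000
β=54°: printed 17.0172 | uniform 15.6000, cycloidal 18.0323, simple-harmonic 17.0172
only one law matches every sample → simple-harmonic

simple-harmonic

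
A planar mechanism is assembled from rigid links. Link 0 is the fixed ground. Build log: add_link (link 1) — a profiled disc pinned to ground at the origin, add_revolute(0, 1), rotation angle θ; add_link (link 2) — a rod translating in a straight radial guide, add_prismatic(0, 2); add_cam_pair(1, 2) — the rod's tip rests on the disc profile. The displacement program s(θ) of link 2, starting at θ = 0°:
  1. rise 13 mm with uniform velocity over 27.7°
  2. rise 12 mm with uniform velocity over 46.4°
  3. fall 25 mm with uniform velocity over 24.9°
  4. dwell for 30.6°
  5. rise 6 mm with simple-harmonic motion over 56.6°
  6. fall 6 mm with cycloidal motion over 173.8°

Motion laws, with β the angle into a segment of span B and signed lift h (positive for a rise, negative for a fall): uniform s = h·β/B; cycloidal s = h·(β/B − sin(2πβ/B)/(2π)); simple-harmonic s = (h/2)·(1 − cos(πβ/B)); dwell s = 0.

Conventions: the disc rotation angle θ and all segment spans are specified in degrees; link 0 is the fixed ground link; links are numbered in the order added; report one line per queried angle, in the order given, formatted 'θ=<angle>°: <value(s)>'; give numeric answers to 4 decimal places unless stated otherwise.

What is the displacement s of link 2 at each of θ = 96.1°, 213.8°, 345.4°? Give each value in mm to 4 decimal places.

seg 1 [0°–27.7°] uniform, h=13: full span → s += 13 → s = 13.0000
seg 2 [27.7°–74.1°] uniform, h=12: full span → s += 12 → s = 25.0000
seg 3 [74.1°–99°] uniform, h=-25: θ=96.1° here. β=22, B=24.9. -25·22/24.9 = -22.0884 → s = 2.9116
seg 3 [74.1°–99°] uniform, h=-25: full span → s += -25 → s = 0.0000
seg 4 [99°–129.6°] dwell: s stays 0.0000
seg 5 [129.6°–186.2°] simple-harmonic, h=6: full span → s += 6 → s = 6.0000
seg 6 [186.2°–360°] cycloidal, h=-6: θ=213.8° here. β=27.6, B=173.8. -6·(0.1588 − sin(2π·0.1588)/(2π)) = -0.1504 → s = 5.8496
seg 6 [186.2°–360°] cycloidal, h=-6: θ=345.4° here. β=159.2, B=173.8. -6·(0.9160 − sin(2π·0.9160)/(2π)) = -5.9769 → s = 0.0231

θ=96.1°: 2.9116
θ=213.8°: 5.8496
θ=345.4°: 0.0231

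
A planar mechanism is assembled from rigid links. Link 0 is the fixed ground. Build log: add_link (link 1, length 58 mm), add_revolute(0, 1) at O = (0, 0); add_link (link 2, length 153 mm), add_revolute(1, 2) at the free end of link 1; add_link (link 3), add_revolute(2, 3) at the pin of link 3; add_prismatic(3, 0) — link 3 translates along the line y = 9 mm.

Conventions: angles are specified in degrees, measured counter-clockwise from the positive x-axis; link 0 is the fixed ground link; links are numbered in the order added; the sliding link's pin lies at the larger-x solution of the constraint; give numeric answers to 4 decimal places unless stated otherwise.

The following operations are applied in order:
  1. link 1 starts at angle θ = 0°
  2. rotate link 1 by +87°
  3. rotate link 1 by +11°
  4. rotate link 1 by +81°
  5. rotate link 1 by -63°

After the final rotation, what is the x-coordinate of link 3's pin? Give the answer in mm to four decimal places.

geometry: r = 58 mm, L = 153 mm, e = 9 mm; θ starts at 0°
rotate link 1 by +87°: θ ← 0° +87° = 87°
rotate link 1 by +11°: θ ← 87° +11° = 98°
rotate link 1 by +81°: θ ← 98° +81° = 179°
rotate link 1 by -63°: θ ← 179° -63° = 116°
crank pin P = (r cos θ, r sin θ) = (-25.425527, 52.130055)
h = r sin θ − e = 52.130055 − 9 = 43.130055
x = r cos θ + √(L² − h²) = -25.425527 + 146.795090 = 121.369563

121.3696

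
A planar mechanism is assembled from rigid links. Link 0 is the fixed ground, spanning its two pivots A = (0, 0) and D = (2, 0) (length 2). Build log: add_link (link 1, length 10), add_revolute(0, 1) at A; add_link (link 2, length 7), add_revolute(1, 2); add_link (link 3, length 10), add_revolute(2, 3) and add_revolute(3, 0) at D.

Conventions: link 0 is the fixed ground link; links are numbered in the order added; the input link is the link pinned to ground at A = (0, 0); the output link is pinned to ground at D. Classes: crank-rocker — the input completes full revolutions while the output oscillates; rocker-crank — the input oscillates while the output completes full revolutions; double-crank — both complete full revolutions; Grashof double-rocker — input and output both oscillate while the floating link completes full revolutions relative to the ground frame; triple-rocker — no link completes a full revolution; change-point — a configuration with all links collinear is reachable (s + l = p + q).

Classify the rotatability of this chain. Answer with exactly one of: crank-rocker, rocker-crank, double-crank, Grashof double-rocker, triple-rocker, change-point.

lengths: ground=2, input=10, coupler=7, output=10
sorted: s=2 (shortest), l=10 (longest), p+q=17
s + l = 12 vs p + q = 17
s + l < p + q (Grashof) with shortest = ground link → double-crank

double-crank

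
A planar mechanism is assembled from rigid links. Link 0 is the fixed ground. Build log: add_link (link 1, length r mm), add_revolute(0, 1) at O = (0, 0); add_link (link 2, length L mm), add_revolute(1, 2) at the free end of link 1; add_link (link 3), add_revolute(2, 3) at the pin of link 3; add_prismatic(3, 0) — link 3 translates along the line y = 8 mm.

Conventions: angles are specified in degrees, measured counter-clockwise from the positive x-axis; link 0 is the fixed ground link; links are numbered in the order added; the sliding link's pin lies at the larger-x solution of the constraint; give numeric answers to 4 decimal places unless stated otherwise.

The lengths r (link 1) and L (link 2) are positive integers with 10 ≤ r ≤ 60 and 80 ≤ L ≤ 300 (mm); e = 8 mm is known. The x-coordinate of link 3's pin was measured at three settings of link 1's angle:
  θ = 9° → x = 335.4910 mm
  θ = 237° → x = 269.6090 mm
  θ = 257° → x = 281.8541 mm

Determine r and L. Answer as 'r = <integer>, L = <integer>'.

constraint per measurement: (x − r cos θ)² + (r sin θ − e)² = L²
subtracting the θ₁ and θ₂ equations cancels the r² and L² terms:
r = (x₁² − x₂²) / (2[(x₁cos θ₁ + e sin θ₁) − (x₂cos θ₂ + e sin θ₂)]) = 41.0000 → r = 41
L² = (x₁ − r cos θ₁)² + (r sin θ₁ − e)² = 87025.0250 → L = 295.0000 → L = 295
check at θ₃=257°: x = 281.8541 (printed 281.8541) ✓

r = 41, L = 295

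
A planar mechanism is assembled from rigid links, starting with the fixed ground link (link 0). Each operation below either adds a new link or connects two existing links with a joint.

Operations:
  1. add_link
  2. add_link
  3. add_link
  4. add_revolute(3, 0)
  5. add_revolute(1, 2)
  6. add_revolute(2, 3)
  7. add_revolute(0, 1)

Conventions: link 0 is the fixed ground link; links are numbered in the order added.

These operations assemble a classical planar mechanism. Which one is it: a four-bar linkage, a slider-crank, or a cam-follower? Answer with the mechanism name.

links: 4 (incl. ground); joints: 4 revolute, 0 prismatic, 0 higher (cam) pair, forming one closed loop
4 links in a single 4R loop → four-bar linkage

four-bar linkage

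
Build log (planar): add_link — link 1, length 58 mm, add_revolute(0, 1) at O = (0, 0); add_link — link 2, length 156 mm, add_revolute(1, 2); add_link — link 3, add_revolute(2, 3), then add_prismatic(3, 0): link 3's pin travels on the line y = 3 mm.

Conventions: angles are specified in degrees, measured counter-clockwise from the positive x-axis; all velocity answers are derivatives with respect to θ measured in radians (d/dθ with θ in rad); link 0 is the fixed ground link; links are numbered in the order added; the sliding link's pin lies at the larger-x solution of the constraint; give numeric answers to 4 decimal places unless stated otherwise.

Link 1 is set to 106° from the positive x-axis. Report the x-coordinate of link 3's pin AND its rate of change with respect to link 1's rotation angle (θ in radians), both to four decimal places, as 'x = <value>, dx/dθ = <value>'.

geometry: r = 58 mm, L = 156 mm, e = 3 mm
crank pin P = (r cos θ, r sin θ) = (-15.986967, 55.753178)
h = r sin θ − e = 55.753178 − 3 = 52.753178
x = r cos θ + √(L² − h²) = -15.986967 + 146.809748 = 130.822782
dx/dθ = −r sin θ − h·r cos θ/√(L² − h²) (θ in radians; h = 52.753178) = -50.008578

x = 130.8228, dx/dθ = -50.0086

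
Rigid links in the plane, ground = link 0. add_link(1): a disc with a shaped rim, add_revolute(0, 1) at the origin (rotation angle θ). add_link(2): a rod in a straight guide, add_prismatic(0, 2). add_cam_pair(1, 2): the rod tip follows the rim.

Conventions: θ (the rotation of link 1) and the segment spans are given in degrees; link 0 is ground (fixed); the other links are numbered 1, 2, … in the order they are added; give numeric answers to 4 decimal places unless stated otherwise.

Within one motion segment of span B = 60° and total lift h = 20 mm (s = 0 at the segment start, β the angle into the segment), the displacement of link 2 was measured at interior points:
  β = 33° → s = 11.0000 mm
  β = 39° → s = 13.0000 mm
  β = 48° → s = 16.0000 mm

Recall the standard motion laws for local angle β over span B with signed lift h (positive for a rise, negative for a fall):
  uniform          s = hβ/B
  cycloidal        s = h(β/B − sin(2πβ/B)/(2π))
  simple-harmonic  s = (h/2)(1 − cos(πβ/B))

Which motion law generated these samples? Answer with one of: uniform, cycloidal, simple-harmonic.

candidates at β/B = r: uniform s = h·r (linear in β); cycloidal s = h·(r − sin(2πr)/(2π)); simple-harmonic s = (h/2)(1 − cos(πr))
β=33°: printed 11.0000 | uniform 11.0000, cycloidal 11.9836, simple-harmonic 11.5643
β=39°: printed 13.0000 | uniform 13.0000, cycloidal 15.5752, simple-harmonic 14.5399
β=48°: printed 16.0000 | uniform 16.0000, cycloidal 19.0273, simple-harmonic 18.0902
only one law matches every sample → uniform

uniform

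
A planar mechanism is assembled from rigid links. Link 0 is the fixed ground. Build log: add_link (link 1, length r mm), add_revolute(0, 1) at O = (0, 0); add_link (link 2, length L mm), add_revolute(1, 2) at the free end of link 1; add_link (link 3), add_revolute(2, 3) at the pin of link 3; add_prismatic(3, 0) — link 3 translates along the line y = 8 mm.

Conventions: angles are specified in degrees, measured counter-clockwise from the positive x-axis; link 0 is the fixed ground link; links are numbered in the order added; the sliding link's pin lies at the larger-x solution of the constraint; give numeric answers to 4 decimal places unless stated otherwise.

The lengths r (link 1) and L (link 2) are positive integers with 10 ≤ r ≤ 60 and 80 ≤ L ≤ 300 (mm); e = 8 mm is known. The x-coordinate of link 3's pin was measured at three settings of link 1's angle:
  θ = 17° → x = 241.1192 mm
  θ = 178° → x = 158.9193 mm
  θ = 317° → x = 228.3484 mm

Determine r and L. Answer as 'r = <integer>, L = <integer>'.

constraint per measurement: (x − r cos θ)² + (r sin θ − e)² = L²
subtracting the θ₁ and θ₂ equations cancels the r² and L² terms:
r = (x₁² − x₂²) / (2[(x₁cos θ₁ + e sin θ₁) − (x₂cos θ₂ + e sin θ₂)]) = 42.0000 → r = 42
L² = (x₁ − r cos θ₁)² + (r sin θ₁ − e)² = 40400.9861 → L = 201.0000 → L = 201
check at θ₃=317°: x = 228.3484 (printed 228.3484) ✓

r = 42, L = 201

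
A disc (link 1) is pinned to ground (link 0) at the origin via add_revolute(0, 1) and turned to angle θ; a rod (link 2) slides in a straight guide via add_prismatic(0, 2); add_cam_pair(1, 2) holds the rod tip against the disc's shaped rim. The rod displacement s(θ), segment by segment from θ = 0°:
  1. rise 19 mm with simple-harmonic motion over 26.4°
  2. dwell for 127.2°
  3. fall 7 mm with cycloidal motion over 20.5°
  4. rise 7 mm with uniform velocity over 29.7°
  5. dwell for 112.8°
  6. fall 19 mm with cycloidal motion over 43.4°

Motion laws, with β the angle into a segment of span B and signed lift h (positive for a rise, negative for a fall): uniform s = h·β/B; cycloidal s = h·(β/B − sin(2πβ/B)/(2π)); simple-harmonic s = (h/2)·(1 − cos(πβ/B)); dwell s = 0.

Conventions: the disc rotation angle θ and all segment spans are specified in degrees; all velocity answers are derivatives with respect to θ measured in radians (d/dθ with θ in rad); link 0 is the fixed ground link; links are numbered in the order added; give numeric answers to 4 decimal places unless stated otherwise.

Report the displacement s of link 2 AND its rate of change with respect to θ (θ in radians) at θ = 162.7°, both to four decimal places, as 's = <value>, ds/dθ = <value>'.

segment 1 (0° to 26.4°, simple-harmonic, h = 19) is passed completely: s = 0.0000 + (19) = 19.0000
segment 2 (26.4° to 153.6°, dwell): s unchanged at 19.0000
θ = 162.7° falls in segment 3 (153.6° to 174.1°, cycloidal, h = -7): β = 162.7 − 153.6 = 9.1°, B = 20.5°; Δs = -7·(0.4439 − sin(2π·0.4439)/(2π)) = -2.7227; s = 19.0000 − 2.7227 = 16.2773
velocity in seg [153.6°–174.1°] (cycloidal), θ in radians: β = 9.1° = 0.1588 rad, B = 20.5° = 0.3578 rad; ds/dθ = (h/B)(1 − cos(2πβ/B)) = ((-7)/0.3578)(1 − cos(2π·0.4439)) = -37.926052 mm/rad

s = 16.2773, ds/dθ = -37.9261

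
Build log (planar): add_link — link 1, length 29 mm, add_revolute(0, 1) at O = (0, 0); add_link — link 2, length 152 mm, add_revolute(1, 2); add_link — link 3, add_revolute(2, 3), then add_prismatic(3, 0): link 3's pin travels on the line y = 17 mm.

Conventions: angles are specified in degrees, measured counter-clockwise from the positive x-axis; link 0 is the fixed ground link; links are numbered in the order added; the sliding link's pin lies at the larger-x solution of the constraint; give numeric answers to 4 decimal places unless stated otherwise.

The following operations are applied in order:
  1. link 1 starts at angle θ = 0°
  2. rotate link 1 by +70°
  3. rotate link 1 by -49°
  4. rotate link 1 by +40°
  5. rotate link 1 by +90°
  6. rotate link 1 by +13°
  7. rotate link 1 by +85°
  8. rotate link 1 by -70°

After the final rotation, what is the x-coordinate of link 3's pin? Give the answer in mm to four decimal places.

geometry: r = 29 mm, L = 152 mm, e = 17 mm; θ starts at 0°
rotate link 1 by +70°: θ ← 0° +70° = 70°
rotate link 1 by -49°: θ ← 70° -49° = 21°
rotate link 1 by +40°: θ ← 21° +40° = 61°
rotate link 1 by +90°: θ ← 61° +90° = 151°
rotate link 1 by +13°: θ ← 151° +13° = 164°
rotate link 1 by +85°: θ ← 164° +85° = 249°
rotate link 1 by -70°: θ ← 249° -70° = 179°
crank pin P = (r cos θ, r sin θ) = (-28.995583, 0.506120)
h = r sin θ − e = 0.506120 − 17 = -16.493880
x = r cos θ + √(L² − h²) = -28.995583 + 151.102455 = 122.106872

122.1069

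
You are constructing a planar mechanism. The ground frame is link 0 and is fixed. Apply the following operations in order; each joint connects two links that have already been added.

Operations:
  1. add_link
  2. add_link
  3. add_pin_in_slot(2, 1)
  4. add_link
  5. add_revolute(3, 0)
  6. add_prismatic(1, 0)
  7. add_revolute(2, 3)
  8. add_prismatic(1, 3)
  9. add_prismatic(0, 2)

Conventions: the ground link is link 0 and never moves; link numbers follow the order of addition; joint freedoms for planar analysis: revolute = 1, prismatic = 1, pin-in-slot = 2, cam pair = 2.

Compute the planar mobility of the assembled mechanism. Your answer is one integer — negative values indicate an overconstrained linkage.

L=1 J1=0 J2=0
add link → L=2 J1=0 J2=0
add link → L=3 J1=0 J2=0
PS@2,1 dof=2 J2 → L=3 J1=0 J2=1
add link → L=4 J1=0 J2=1
R@3,0 dof=1 J1 → L=4 J1=1 J2=1
P@1,0 dof=1 J1 → L=4 J1=2 J2=1
R@2,3 dof=1 J1 → L=4 J1=3 J2=1
P@1,3 dof=1 J1 → L=4 J1=4 J2=1
P@0,2 dof=1 J1 → L=4 J1=5 J2=1
M=3(L−1)−2J1−J2=3·3−2·5−1=-2

M = -2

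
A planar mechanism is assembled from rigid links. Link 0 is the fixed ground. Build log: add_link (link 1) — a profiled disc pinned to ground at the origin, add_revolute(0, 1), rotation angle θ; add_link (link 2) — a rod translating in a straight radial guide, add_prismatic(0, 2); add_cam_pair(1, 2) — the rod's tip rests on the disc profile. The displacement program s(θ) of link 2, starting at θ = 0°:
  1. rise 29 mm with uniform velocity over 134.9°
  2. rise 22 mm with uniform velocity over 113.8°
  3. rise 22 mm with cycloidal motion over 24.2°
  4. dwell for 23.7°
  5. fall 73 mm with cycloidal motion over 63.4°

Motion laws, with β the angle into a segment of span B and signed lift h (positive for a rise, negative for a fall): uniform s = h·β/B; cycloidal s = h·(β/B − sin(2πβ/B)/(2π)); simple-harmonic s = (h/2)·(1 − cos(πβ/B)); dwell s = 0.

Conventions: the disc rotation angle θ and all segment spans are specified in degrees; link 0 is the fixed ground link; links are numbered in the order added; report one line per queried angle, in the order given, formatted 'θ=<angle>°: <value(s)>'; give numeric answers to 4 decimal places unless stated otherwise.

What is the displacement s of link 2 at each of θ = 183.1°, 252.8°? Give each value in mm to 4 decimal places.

seg 1 [0°–134.9°] uniform, h=29: full span → s += 29 → s = 29.0000
seg 2 [134.9°–248.7°] uniform, h=22: θ=183.1° here. β=48.2, B=113.8. 22·48.2/113.8 = 9.3181 → s = 38.3181
seg 2 [134.9°–248.7°] uniform, h=22: full span → s += 22 → s = 51.0000
seg 3 [248.7°–272.9°] cycloidal, h=22: θ=252.8° here. β=4.1, B=24.2. 22·(0.1694 − sin(2π·0.1694)/(2π)) = 0.6651 → s = 51.6651

θ=183.1°: 38.3181
θ=252.8°: 51.6651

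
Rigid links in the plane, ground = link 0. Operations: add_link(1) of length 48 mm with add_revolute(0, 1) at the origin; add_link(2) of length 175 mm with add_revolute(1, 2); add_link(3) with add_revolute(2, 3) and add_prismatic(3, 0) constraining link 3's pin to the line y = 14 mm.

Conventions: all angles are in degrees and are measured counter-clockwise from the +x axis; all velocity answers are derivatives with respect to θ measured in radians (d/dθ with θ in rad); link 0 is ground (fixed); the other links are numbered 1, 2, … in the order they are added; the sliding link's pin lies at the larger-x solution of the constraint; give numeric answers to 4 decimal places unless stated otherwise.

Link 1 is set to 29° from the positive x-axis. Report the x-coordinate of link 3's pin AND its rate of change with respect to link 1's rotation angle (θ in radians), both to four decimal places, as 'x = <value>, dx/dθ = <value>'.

geometry: r = 48 mm, L = 175 mm, e = 14 mm
crank pin P = (r cos θ, r sin θ) = (41.981746, 23.270862)
h = r sin θ − e = 23.270862 − 14 = 9.270862
x = r cos θ + √(L² − h²) = 41.981746 + 174.754259 = 216.736005
dx/dθ = −r sin θ − h·r cos θ/√(L² − h²) (θ in radians; h = 9.270862) = -25.498029

x = 216.7360, dx/dθ = -25.4980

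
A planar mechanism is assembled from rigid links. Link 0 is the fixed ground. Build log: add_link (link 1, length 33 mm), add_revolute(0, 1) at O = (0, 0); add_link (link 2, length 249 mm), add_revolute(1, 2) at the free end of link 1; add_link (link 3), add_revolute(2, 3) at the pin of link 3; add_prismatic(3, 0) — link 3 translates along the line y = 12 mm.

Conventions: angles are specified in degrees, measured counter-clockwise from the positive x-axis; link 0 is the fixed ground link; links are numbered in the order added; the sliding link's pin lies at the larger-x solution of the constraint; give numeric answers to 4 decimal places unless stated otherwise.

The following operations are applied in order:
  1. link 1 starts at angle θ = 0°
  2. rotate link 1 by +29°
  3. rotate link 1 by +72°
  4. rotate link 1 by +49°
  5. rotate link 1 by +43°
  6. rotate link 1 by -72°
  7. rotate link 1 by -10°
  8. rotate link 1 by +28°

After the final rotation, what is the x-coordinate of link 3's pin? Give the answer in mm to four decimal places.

geometry: r = 33 mm, L = 249 mm, e = 12 mm; θ starts at 0°
rotate link 1 by +29°: θ ← 0° +29° = 29°
rotate link 1 by +72°: θ ← 29° +72° = 101°
rotate link 1 by +49°: θ ← 101° +49° = 150°
rotate link 1 by +43°: θ ← 150° +43° = 193°
rotate link 1 by -72°: θ ← 193° -72° = 121°
rotate link 1 by -10°: θ ← 121° -10° = 111°
rotate link 1 by +28°: θ ← 111° +28° = 139°
crank pin P = (r cos θ, r sin θ) = (-24.905416, 21.649948)
h = r sin θ − e = 21.649948 − 12 = 9.649948
x = r cos θ + √(L² − h²) = -24.905416 + 248.812939 = 223.907523

223.9075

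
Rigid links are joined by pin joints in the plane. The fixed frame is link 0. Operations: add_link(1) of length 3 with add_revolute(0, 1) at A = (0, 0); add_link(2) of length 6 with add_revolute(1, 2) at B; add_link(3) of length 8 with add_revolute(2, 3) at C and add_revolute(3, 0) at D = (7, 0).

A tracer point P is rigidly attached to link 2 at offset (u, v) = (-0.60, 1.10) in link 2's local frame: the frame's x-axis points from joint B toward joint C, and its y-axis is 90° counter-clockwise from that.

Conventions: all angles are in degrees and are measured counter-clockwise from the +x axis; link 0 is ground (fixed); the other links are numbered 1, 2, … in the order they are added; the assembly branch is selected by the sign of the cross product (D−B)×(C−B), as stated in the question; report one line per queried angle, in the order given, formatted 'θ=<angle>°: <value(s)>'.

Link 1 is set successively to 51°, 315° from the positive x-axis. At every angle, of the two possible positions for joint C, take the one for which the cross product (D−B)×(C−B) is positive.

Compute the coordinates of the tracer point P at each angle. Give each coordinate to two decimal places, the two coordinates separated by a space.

A=(0,0), D=(7.00,0)
θ=51°: B = A + 3.00·(cos51°, sin51°) = (1.8880, 2.3314)
θ=51°: |BD| = 5.6186
θ=51°: circle(B,6.00) ∩ circle(D,8.00): a=0.3176, h=5.9916
θ=51°:   candidates: C₊=(4.6631,7.6511) cross=33.664; C₋=(-0.3093,-3.2517) cross=-33.664
θ=51°:   branch + wants cross > 0 → take C=(4.6631,7.6511) (cross=33.664)
θ=51°: ex = (C−B)/|BC| = (0.4625,0.8866); ey = (-0.8866,0.4625)
θ=51°: P = B + -0.60·ex + 1.10·ey = (0.6352,2.3083)
θ=315°: B = A + 3.00·(cos315°, sin315°) = (2.1213, -2.1213)
θ=315°: |BD| = 5.3199
θ=315°: circle(B,6.00) ∩ circle(D,8.00): a=0.0283, h=5.9999
θ=315°:   candidates: C₊=(-0.2452,3.3923) cross=31.919; C₋=(4.5398,-7.6123) cross=-31.919
θ=315°:   branch + wants cross > 0 → take C=(-0.2452,3.3923) (cross=31.919)
θ=315°: ex = (C−B)/|BC| = (-0.3944,0.9189); ey = (-0.9189,-0.3944)
θ=315°: P = B + -0.60·ex + 1.10·ey = (1.3471,-3.1065)

θ=51°: 0.64 2.31
θ=315°: 1.35 -3.11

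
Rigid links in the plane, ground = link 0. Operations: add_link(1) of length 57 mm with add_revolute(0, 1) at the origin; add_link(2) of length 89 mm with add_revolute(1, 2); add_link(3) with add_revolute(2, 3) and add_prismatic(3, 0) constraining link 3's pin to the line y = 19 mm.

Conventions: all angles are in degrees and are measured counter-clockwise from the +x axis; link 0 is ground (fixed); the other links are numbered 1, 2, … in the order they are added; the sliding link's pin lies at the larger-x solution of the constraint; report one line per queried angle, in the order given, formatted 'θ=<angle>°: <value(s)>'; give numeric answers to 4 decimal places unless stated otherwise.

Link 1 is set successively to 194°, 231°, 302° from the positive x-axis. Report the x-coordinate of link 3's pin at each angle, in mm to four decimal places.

geometry: r = 57 mm, L = 89 mm, e = 19 mm
θ=194°: crank pin P = (r cos θ, r sin θ) = (-55.306856, -13.789548)
θ=194°: h = r sin θ − e = -13.789548 − 19 = -32.789548
θ=194°: x = r cos θ + √(L² − h²) = -55.306856 + 82.739625 = 27.432769
θ=231°: crank pin P = (r cos θ, r sin θ) = (-35.871262, -44.297320)
θ=231°: h = r sin θ − e = -44.297320 − 19 = -63.297320
θ=231°: x = r cos θ + √(L² − h²) = -35.871262 + 62.565560 = 26.694298
θ=302°: crank pin P = (r cos θ, r sin θ) = (30.205398, -48.338741)
θ=302°: h = r sin θ − e = -48.338741 − 19 = -67.338741
θ=302°: x = r cos θ + √(L² − h²) = 30.205398 + 58.193590 = 88.398988

θ=194°: 27.4328
θ=231°: 26.6943
θ=302°: 88.3990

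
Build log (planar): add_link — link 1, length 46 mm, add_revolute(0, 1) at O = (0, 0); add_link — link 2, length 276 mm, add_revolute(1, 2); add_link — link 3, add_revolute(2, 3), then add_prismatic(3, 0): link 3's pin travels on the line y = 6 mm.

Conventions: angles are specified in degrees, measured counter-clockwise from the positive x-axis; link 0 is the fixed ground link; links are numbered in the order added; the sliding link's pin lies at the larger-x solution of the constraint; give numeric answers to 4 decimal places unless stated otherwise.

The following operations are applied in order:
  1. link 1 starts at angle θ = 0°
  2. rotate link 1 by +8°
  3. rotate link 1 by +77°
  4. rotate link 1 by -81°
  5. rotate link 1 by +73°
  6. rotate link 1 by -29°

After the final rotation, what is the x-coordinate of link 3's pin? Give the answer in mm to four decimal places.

geometry: r = 46 mm, L = 276 mm, e = 6 mm; θ starts at 0°
rotate link 1 by +8°: θ ← 0° +8° = 8°
rotate link 1 by +77°: θ ← 8° +77° = 85°
rotate link 1 by -81°: θ ← 85° -81° = 4°
rotate link 1 by +73°: θ ← 4° +73° = 77°
rotate link 1 by -29°: θ ← 77° -29° = 48°
crank pin P = (r cos θ, r sin θ) = (30.780008, 34.184662)
h = r sin θ − e = 34.184662 − 6 = 28.184662
x = r cos θ + √(L² − h²) = 30.780008 + 274.557143 = 305.337151

305.3372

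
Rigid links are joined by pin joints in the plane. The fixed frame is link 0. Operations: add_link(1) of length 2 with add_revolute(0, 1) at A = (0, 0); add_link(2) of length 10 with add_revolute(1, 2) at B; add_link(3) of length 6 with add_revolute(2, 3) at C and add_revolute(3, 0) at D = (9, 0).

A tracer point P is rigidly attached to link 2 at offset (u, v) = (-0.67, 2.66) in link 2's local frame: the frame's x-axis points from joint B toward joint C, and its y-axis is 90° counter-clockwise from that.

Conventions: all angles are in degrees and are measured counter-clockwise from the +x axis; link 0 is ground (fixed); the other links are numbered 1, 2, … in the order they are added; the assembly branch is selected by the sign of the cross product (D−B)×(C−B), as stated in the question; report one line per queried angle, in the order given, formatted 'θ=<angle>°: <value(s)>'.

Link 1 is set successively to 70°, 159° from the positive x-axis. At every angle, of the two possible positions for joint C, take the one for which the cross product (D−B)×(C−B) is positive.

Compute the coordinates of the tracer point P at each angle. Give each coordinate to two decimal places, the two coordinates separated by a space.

A=(0,0), D=(9.00,0)
θ=70°: B = A + 2.00·(cos70°, sin70°) = (0.6840, 1.8794)
θ=70°: |BD| = 8.5257
θ=70°: circle(B,10.00) ∩ circle(D,6.00): a=8.0162, h=5.9783
θ=70°:   candidates: C₊=(9.8209,5.9436) cross=50.969; C₋=(7.1852,-5.7190) cross=-50.969
θ=70°:   branch + wants cross > 0 → take C=(9.8209,5.9436) (cross=50.969)
θ=70°: ex = (C−B)/|BC| = (0.9137,0.4064); ey = (-0.4064,0.9137)
θ=70°: P = B + -0.67·ex + 2.66·ey = (-1.0092,4.0375)
θ=159°: B = A + 2.00·(cos159°, sin159°) = (-1.8672, 0.7167)
θ=159°: |BD| = 10.8908
θ=159°: circle(B,10.00) ∩ circle(D,6.00): a=8.3837, h=5.4511
θ=159°:   candidates: C₊=(6.8571,5.6043) cross=59.367; C₋=(6.1396,-5.2743) cross=-59.367
θ=159°:   branch + wants cross > 0 → take C=(6.8571,5.6043) (cross=59.367)
θ=159°: ex = (C−B)/|BC| = (0.8724,0.4888); ey = (-0.4888,0.8724)
θ=159°: P = B + -0.67·ex + 2.66·ey = (-3.7518,2.7099)

θ=70°: -1.01 4.04
θ=159°: -3.75 2.71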